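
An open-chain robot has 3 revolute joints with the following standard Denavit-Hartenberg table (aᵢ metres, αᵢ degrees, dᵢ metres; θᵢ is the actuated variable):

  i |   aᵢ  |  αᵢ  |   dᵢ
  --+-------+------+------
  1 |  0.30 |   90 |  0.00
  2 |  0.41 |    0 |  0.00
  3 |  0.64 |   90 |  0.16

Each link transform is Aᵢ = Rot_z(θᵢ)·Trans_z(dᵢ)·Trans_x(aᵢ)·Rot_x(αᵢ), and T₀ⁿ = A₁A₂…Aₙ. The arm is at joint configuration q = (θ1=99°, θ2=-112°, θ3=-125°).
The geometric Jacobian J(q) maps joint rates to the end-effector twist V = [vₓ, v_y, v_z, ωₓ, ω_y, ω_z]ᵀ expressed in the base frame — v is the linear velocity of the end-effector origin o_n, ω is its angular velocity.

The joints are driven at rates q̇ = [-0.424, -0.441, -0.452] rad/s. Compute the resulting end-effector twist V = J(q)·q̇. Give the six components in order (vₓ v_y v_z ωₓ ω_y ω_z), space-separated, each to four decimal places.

o_n = [0.1897, -0.1746, 0.1566]
J₁: ẑ×o_n = [0.1746, 0.1897, -0.0000], ω = ẑ
J2: z=[0.9877, 0.1564, 0.0000] o=[-0.0469, 0.2963, 0.0000] → [0.0245, -0.1547, -0.5022, 0.9877, 0.1564, 0.0000]
J3: z=[0.9877, 0.1564, 0.0000] o=[-0.0229, 0.1446, -0.3801] → [0.0840, -0.5301, -0.3486, 0.9877, 0.1564, 0.0000]
V = J·q̇ = [-0.1228, 0.2274, 0.3790, -0.8820, -0.1397, -0.4240]

-0.1228 0.2274 0.3790 -0.8820 -0.1397 -0.4240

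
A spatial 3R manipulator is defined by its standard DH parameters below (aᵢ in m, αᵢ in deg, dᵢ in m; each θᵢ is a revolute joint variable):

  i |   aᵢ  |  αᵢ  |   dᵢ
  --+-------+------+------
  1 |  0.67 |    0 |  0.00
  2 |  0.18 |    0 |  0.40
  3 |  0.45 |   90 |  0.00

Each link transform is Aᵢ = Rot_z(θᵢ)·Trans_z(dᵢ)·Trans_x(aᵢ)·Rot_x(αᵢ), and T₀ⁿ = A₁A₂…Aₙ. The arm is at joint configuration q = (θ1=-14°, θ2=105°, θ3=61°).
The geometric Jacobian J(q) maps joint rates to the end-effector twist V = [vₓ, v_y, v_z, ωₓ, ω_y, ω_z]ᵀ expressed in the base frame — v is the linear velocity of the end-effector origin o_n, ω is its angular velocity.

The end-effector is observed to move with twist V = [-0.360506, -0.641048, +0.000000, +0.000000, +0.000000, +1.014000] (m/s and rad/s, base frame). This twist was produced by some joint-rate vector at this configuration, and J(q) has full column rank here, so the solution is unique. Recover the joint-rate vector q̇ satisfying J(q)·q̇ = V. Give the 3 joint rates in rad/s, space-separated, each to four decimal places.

-0.3640 0.8490 0.5290

o_n = [0.2496, 0.2291, 0.4000]
J₁: ẑ×o_n = [-0.2291, 0.2496, 0.0000], ω = ẑ
J2: z=[0.0000, 0.0000, 1.0000] o=[0.6501, -0.1621, 0.0000] → [-0.3912, -0.4005, 0.0000, 0.0000, 0.0000, 1.0000]
J3: z=[0.0000, 0.0000, 1.0000] o=[0.6470, 0.0179, 0.4000] → [-0.2113, -0.3973, 0.0000, 0.0000, 0.0000, 1.0000]
q̇ = J⁺·V = [-0.3640, 0.8490, 0.5290]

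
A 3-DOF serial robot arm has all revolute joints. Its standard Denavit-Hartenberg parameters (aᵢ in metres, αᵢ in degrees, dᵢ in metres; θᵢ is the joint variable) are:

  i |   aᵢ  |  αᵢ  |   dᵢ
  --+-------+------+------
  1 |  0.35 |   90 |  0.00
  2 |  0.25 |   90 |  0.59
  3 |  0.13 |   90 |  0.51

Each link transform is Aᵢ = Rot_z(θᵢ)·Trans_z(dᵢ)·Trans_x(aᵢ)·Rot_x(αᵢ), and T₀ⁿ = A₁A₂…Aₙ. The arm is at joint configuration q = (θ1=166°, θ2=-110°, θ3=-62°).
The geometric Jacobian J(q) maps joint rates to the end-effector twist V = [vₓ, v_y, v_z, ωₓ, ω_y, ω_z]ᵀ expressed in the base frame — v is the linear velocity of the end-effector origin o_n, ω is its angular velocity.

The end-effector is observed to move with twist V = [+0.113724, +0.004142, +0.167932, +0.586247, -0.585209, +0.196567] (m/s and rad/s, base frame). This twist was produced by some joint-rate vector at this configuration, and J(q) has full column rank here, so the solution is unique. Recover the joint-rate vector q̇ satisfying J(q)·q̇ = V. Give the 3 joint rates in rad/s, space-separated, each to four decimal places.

-0.0620 -0.4260 0.7560

o_n = [0.3436, 0.4041, -0.1178]
J₁: ẑ×o_n = [-0.4041, 0.3436, 0.0000], ω = ẑ
J2: z=[0.2419, 0.9703, 0.0000] o=[-0.3396, 0.0847, 0.0000] → [-0.1143, 0.0285, -0.5856, 0.2419, 0.9703, 0.0000]
J3: z=[0.9118, -0.2273, 0.3420] o=[-0.1139, 0.6365, -0.2349] → [0.0529, 0.0497, -0.1079, 0.9118, -0.2273, 0.3420]
q̇ = J⁺·V = [-0.0620, -0.4260, 0.7560]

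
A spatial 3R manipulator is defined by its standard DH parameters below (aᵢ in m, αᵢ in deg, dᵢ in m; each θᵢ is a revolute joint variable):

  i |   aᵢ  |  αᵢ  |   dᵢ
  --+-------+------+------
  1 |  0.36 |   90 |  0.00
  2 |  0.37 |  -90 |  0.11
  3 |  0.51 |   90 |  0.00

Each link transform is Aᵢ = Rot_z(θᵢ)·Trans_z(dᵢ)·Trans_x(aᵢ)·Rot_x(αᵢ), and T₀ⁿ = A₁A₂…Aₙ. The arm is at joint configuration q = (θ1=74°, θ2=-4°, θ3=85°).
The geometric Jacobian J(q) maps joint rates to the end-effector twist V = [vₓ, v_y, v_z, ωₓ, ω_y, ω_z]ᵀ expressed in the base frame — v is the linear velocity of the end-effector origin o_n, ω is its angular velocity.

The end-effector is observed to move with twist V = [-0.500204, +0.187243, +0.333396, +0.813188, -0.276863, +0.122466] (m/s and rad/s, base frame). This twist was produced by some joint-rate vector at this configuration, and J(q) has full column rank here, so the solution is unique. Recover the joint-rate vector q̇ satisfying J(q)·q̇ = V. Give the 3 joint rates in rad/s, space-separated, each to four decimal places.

0.7230 0.8580 -0.6020

o_n = [-0.1695, 0.8532, -0.0289]
J₁: ẑ×o_n = [-0.8532, -0.1695, 0.0000], ω = ẑ
J2: z=[0.9613, -0.2756, 0.0000] o=[0.0992, 0.3461, 0.0000] → [0.0080, 0.0278, 0.4134, 0.9613, -0.2756, 0.0000]
J3: z=[0.0192, 0.0671, 0.9976] o=[0.3067, 0.6705, -0.0258] → [-0.1824, -0.4749, 0.0354, 0.0192, 0.0671, 0.9976]
q̇ = J⁺·V = [0.7230, 0.8580, -0.6020]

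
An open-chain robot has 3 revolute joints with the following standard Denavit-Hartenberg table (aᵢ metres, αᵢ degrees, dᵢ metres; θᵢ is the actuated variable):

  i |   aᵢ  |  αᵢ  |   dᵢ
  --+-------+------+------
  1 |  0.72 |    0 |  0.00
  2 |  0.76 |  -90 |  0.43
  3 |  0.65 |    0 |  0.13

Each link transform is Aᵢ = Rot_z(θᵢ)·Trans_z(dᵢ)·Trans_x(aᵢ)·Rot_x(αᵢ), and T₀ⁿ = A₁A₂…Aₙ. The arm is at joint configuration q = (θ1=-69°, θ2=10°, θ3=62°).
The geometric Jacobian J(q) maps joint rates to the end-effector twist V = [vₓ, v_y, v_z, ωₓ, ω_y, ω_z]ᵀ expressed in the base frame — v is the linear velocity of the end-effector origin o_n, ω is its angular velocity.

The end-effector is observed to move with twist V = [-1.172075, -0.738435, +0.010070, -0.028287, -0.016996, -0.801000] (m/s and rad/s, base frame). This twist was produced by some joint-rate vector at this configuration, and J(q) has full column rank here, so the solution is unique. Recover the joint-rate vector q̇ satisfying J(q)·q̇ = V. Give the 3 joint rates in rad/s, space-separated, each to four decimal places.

o_n = [0.9181, -1.5182, -0.1439]
J₁: ẑ×o_n = [1.5182, 0.9181, -0.0000], ω = ẑ
J2: z=[0.0000, 0.0000, 1.0000] o=[0.2580, -0.6722, 0.0000] → [0.8461, 0.6600, -0.0000, 0.0000, 0.0000, 1.0000]
J3: z=[0.8572, 0.5150, 0.0000] o=[0.6495, -1.3236, 0.4300] → [-0.2956, 0.4919, -0.3052, 0.8572, 0.5150, 0.0000]
q̇ = J⁺·V = [-0.7500, -0.0510, -0.0330]

-0.7500 -0.0510 -0.0330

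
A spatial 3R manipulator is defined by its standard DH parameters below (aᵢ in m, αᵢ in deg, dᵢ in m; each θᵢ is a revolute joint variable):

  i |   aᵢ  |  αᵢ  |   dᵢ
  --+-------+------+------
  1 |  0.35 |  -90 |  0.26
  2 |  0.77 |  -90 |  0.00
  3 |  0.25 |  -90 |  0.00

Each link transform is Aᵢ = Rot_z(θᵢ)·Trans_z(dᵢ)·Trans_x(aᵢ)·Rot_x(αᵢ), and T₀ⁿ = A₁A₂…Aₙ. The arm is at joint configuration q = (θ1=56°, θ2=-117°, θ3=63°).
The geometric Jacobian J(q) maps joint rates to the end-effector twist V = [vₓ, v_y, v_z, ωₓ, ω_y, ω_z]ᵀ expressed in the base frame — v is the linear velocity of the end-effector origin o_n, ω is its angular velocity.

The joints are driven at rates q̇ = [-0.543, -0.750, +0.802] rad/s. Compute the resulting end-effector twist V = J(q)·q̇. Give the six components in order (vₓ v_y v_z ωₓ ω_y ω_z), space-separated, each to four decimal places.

o_n = [0.1561, -0.1669, 1.0472]
J₁: ẑ×o_n = [0.1669, 0.1561, -0.0000], ω = ẑ
J2: z=[-0.8290, 0.5592, 0.0000] o=[0.1957, 0.2902, 0.2600] → [0.4402, 0.6526, 0.4011, -0.8290, 0.5592, 0.0000]
J3: z=[0.4982, 0.7387, 0.4540] o=[0.0002, 0.0004, 0.9461] → [0.1506, 0.0204, -0.1985, 0.4982, 0.7387, 0.4540]
V = J·q̇ = [-0.3000, -0.5579, -0.4600, 1.0214, 0.1730, -0.1789]

-0.3000 -0.5579 -0.4600 1.0214 0.1730 -0.1789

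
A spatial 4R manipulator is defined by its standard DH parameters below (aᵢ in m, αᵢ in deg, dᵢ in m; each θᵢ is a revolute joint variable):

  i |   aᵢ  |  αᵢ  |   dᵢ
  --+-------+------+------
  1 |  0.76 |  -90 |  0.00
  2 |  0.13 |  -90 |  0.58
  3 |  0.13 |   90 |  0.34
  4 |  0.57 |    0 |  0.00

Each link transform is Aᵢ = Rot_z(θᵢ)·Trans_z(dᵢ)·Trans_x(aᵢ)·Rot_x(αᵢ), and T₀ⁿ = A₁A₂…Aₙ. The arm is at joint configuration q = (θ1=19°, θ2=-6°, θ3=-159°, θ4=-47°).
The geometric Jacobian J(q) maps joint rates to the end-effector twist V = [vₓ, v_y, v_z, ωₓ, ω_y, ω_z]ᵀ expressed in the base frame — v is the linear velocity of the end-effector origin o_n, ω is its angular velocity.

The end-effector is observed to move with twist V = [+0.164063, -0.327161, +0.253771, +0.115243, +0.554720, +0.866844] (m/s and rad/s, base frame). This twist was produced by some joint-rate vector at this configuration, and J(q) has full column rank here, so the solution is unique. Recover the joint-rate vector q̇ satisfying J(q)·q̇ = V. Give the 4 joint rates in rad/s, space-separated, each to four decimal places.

o_n = [0.1285, 0.8543, 0.0394]
J₁: ẑ×o_n = [-0.8543, 0.1285, 0.0000], ω = ẑ
J2: z=[-0.3256, 0.9455, 0.0000] o=[0.7186, 0.2474, 0.0000] → [0.0373, 0.0128, 0.3604, -0.3256, 0.9455, 0.0000]
J3: z=[0.0988, 0.0340, -0.9945] o=[0.6520, 0.8379, 0.0136] → [0.0171, 0.5181, 0.0194, 0.0988, 0.0340, -0.9945]
J4: z=[-0.0330, -0.9988, -0.0375] o=[0.5563, 0.8542, -0.3372] → [-0.3762, 0.0285, -0.4273, -0.0330, -0.9988, -0.0375]
q̇ = J⁺·V = [0.2140, -0.4410, -0.6190, -0.9940]

0.2140 -0.4410 -0.6190 -0.9940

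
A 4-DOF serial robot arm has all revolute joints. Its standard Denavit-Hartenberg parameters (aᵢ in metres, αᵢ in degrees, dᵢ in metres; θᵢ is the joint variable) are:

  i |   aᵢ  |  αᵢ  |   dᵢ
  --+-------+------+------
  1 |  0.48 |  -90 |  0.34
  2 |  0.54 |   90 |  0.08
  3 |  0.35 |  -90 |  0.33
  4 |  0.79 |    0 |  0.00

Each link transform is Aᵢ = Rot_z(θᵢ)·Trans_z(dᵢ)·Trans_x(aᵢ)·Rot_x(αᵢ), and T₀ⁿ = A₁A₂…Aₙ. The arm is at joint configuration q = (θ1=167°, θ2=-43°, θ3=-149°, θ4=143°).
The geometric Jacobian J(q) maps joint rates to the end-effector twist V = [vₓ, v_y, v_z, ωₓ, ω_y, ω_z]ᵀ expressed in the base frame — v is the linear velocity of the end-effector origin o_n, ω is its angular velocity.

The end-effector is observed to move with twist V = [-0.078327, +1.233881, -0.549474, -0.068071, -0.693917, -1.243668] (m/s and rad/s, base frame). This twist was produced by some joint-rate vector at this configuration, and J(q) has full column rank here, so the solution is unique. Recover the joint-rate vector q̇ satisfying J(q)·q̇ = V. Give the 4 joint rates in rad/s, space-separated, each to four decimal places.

-0.8400 0.1240 -0.2340 -0.6620

o_n = [-1.1713, 0.0398, 0.7661]
J₁: ẑ×o_n = [-0.0398, -1.1713, 0.0000], ω = ẑ
J2: z=[-0.2250, -0.9744, 0.0000] o=[-0.4677, 0.1080, 0.3400] → [-0.4152, 0.0959, -0.6702, -0.2250, -0.9744, 0.0000]
J3: z=[0.6645, -0.1534, 0.7314] o=[-0.8705, 0.1189, 0.7083] → [0.0489, -0.2584, -0.0987, 0.6645, -0.1534, 0.7314]
J4: z=[-0.1742, 0.9199, 0.3513] o=[-0.3969, 0.1945, 0.7450] → [0.0738, -0.2683, 0.7394, -0.1742, 0.9199, 0.3513]
q̇ = J⁺·V = [-0.8400, 0.1240, -0.2340, -0.6620]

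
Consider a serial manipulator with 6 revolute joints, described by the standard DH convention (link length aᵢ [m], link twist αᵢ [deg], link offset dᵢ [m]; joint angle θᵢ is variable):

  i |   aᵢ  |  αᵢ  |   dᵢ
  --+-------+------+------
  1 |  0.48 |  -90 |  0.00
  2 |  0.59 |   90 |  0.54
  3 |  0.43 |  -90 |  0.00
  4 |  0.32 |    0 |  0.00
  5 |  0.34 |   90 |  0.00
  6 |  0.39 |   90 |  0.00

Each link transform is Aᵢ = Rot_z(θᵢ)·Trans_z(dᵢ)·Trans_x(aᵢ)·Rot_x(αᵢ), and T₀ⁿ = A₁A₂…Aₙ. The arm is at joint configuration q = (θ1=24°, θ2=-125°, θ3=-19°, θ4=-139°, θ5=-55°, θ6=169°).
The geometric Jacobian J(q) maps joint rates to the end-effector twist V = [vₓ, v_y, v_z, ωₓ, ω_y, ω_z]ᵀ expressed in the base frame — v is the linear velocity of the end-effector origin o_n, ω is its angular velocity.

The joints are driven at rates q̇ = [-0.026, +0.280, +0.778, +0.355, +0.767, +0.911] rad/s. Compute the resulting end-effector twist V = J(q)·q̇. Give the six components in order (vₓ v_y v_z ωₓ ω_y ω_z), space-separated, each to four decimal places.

o_n = [-0.3800, 0.4170, 0.5550]
J₁: ẑ×o_n = [-0.4170, -0.3800, 0.0000], ω = ẑ
J2: z=[-0.4067, 0.9135, 0.0000] o=[0.4385, 0.1952, 0.0000] → [0.5070, 0.2257, 0.6575, -0.4067, 0.9135, 0.0000]
J3: z=[-0.7483, -0.3332, -0.5736] o=[-0.0903, 0.5509, 0.4833] → [-0.1007, 0.2198, 0.0037, -0.7483, -0.3332, -0.5736]
J4: z=[-0.5552, 0.7878, 0.2667] o=[-0.2464, 0.3282, 0.8163] → [-0.2296, -0.1807, 0.0559, -0.5552, 0.7878, 0.2667]
J5: z=[-0.5552, 0.7878, 0.2667] o=[-0.3158, 0.3833, 0.5089] → [0.0273, 0.0085, 0.0319, -0.5552, 0.7878, 0.2667]
J6: z=[0.6383, 0.1980, 0.7439] o=[-0.1345, 0.5816, 0.3005] → [0.1729, -0.3450, -0.0565, 0.6383, 0.1980, 0.7439]
V = J·q̇ = [0.1714, -0.1279, 0.1798, -0.7375, 1.0609, 0.5047]

0.1714 -0.1279 0.1798 -0.7375 1.0609 0.5047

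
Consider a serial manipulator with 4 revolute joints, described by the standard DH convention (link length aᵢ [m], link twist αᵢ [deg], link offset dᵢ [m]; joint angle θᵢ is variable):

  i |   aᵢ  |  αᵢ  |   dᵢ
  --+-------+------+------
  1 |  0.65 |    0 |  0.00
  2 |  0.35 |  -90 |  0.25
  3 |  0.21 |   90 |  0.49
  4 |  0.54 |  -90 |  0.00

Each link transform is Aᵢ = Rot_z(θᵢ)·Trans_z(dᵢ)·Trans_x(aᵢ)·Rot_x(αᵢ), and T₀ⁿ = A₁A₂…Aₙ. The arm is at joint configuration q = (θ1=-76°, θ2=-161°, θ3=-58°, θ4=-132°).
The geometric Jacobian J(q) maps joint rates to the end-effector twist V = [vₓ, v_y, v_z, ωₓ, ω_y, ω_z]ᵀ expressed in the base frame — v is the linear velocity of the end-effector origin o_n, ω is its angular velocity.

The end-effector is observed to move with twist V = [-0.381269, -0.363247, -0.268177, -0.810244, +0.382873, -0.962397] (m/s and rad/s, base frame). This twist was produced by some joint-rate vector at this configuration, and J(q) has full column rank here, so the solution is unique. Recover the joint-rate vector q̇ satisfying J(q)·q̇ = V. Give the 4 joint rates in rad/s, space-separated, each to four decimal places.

o_n = [-0.0641, -0.4527, 0.1217]
J₁: ẑ×o_n = [0.4527, -0.0641, 0.0000], ω = ẑ
J2: z=[0.0000, 0.0000, 1.0000] o=[0.1572, -0.6307, 0.0000] → [-0.1780, -0.2213, 0.0000, 0.0000, 0.0000, 1.0000]
J3: z=[-0.8387, -0.5446, 0.0000] o=[-0.0334, -0.3372, 0.2500] → [0.0699, -0.1076, 0.0802, -0.8387, -0.5446, 0.0000]
J4: z=[0.4619, -0.7112, 0.5299] o=[-0.5049, -0.5107, 0.4281] → [0.1872, 0.3751, 0.3403, 0.4619, -0.7112, 0.5299]
q̇ = J⁺·V = [-0.5270, 0.0410, 0.4710, -0.8990]

-0.5270 0.0410 0.4710 -0.8990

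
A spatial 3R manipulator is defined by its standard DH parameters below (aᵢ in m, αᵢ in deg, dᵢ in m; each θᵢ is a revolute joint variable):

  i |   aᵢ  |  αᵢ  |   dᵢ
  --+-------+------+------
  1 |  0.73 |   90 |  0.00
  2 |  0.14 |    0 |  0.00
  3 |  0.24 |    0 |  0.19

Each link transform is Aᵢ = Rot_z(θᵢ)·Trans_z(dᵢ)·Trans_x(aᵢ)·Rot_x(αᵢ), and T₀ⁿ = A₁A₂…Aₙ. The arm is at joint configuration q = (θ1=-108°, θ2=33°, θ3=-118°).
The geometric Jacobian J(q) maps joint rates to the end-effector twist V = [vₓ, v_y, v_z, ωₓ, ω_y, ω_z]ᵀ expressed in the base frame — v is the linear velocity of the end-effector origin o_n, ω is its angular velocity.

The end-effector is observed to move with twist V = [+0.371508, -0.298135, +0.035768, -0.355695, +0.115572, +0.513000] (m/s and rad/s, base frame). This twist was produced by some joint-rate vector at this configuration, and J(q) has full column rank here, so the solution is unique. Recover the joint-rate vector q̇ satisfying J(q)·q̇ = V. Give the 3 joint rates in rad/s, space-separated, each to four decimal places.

o_n = [-0.4490, -0.7671, -0.1628]
J₁: ẑ×o_n = [0.7671, -0.4490, 0.0000], ω = ẑ
J2: z=[-0.9511, 0.3090, 0.0000] o=[-0.2256, -0.6943, 0.0000] → [-0.0503, -0.1549, 0.1383, -0.9511, 0.3090, 0.0000]
J3: z=[-0.9511, 0.3090, 0.0000] o=[-0.2619, -0.8059, 0.0762] → [-0.0739, -0.2274, 0.0209, -0.9511, 0.3090, 0.0000]
q̇ = J⁺·V = [0.5130, 0.2380, 0.1360]

0.5130 0.2380 0.1360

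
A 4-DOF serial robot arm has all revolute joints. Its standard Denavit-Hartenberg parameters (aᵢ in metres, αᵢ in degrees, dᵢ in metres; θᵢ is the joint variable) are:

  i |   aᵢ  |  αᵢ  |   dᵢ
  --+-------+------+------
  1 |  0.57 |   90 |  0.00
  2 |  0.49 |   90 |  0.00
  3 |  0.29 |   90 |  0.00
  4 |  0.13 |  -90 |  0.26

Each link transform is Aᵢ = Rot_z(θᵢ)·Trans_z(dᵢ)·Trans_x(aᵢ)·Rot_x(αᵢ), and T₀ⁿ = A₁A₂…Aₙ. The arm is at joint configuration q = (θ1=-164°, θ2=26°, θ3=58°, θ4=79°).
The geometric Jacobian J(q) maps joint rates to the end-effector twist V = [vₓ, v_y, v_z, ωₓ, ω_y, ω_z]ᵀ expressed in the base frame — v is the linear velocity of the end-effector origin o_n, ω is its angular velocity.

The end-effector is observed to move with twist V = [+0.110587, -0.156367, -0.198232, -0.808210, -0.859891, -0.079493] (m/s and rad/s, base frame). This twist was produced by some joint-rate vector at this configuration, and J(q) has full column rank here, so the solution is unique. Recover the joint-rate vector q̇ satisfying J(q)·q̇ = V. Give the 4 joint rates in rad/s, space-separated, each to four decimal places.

0.2660 -0.1290 0.7550 0.8960

o_n = [-1.3953, -0.2657, 0.2699]
J₁: ẑ×o_n = [0.2657, -1.3953, 0.0000], ω = ẑ
J2: z=[-0.2756, 0.9613, 0.0000] o=[-0.5479, -0.1571, 0.0000] → [0.2594, 0.0744, 0.8445, -0.2756, 0.9613, 0.0000]
J3: z=[-0.4214, -0.1208, -0.8988] o=[-0.9713, -0.2785, 0.2148] → [0.0049, 0.4043, -0.0566, -0.4214, -0.1208, -0.8988]
J4: z=[-0.5866, -0.7195, 0.3718] o=[-1.1718, -0.0802, 0.2822] → [0.0778, -0.0903, -0.0519, -0.5866, -0.7195, 0.3718]
q̇ = J⁺·V = [0.2660, -0.1290, 0.7550, 0.8960]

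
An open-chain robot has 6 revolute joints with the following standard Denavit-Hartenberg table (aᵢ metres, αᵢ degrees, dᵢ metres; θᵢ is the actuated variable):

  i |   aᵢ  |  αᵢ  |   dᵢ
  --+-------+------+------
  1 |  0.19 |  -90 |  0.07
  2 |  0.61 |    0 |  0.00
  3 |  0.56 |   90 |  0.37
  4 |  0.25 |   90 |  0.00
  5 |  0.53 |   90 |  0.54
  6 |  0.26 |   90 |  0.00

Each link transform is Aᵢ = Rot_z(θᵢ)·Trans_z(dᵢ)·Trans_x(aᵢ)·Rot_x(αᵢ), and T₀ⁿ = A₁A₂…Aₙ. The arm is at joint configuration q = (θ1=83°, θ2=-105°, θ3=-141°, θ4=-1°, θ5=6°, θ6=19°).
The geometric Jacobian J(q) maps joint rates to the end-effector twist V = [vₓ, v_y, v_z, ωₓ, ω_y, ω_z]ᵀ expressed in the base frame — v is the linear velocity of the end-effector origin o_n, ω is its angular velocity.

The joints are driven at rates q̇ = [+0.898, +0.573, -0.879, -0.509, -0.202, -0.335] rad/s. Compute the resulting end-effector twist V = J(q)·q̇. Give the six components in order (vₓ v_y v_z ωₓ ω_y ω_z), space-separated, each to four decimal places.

o_n = [0.2054, -0.5618, -0.8085]
J₁: ẑ×o_n = [0.5618, 0.2054, -0.0000], ω = ẑ
J2: z=[-0.9925, 0.1219, 0.0000] o=[0.0232, 0.1886, 0.0700] → [-0.1071, -0.8720, 0.7226, -0.9925, 0.1219, 0.0000]
J3: z=[-0.9925, 0.1219, 0.0000] o=[0.0039, 0.0319, 0.6592] → [-0.1789, -1.4568, 0.5647, -0.9925, 0.1219, 0.0000]
J4: z=[0.1113, 0.9067, -0.4067] o=[-0.3911, -0.1491, 0.1476] → [-1.0348, -0.1362, -0.5868, 0.1113, 0.9067, -0.4067]
J5: z=[0.9933, -0.1148, 0.0159] o=[-0.3991, -0.2505, -0.0807] → [0.0885, 0.7325, -0.2398, 0.9933, -0.1148, 0.0159]
J6: z=[-0.1141, -0.9442, 0.3090] o=[0.1264, -0.4762, -0.5761] → [0.2459, -0.0021, 0.0844, -0.1141, -0.9442, 0.3090]
V = J·q̇ = [1.0269, 0.8874, 0.2365, 0.0846, -0.1593, 0.9983]

1.0269 0.8874 0.2365 0.0846 -0.1593 0.9983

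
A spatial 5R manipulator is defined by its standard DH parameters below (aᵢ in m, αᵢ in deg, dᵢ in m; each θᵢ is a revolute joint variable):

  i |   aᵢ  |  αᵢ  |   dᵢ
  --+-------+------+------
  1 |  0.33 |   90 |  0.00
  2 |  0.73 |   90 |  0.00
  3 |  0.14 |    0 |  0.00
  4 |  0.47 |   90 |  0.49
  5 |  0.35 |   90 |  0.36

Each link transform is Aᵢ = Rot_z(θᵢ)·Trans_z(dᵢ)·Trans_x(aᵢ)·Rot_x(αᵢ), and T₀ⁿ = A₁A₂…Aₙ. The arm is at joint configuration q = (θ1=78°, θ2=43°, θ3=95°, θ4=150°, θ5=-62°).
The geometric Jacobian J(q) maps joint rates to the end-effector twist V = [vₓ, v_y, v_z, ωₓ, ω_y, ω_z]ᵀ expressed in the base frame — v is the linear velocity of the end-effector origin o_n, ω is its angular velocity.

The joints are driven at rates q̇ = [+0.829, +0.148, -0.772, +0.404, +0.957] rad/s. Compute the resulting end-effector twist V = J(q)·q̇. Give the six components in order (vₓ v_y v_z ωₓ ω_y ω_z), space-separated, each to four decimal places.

o_n = [-0.1640, 0.5907, -0.0482]
J₁: ẑ×o_n = [-0.5907, -0.1640, 0.0000], ω = ẑ
J2: z=[0.9781, -0.2079, 0.0000] o=[0.0686, 0.3228, 0.0000] → [0.0100, 0.0471, 0.2137, 0.9781, -0.2079, 0.0000]
J3: z=[0.1418, 0.6671, -0.7314] o=[0.1796, 0.8450, 0.4979] → [-0.5502, 0.3288, 0.1932, 0.1418, 0.6671, -0.7314]
J4: z=[0.1418, 0.6671, -0.7314] o=[0.3142, 0.8073, 0.4895] → [-0.5171, 0.4260, 0.2883, 0.1418, 0.6671, -0.7314]
J5: z=[0.2756, -0.7362, -0.6181] o=[-0.0632, 1.0806, -0.0043] → [-0.2705, 0.0744, -0.2092, 0.2756, -0.7362, -0.6181]
V = J·q̇ = [-0.5312, -0.1395, -0.2013, 0.3563, -0.9808, 0.5066]

-0.5312 -0.1395 -0.2013 0.3563 -0.9808 0.5066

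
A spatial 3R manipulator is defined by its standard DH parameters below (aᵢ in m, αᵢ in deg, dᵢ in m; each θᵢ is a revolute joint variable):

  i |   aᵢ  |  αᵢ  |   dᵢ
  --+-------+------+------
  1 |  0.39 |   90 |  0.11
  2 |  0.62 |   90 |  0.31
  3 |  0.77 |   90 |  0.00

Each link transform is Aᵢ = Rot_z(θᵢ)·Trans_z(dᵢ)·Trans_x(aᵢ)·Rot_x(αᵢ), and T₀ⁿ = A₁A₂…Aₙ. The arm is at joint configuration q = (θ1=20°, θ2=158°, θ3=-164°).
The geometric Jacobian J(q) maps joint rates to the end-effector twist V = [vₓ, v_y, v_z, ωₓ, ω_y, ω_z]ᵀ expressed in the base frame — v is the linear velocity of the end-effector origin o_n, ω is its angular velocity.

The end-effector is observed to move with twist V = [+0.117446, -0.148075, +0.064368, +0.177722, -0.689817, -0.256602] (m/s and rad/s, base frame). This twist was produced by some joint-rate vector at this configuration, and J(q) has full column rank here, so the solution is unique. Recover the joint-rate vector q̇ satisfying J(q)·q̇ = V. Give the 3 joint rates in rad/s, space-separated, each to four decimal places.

-0.0860 0.7090 -0.1840

o_n = [0.5046, 0.0796, 0.0650]
J₁: ẑ×o_n = [-0.0796, 0.5046, 0.0000], ω = ẑ
J2: z=[0.3420, -0.9397, 0.0000] o=[0.3665, 0.1334, 0.1100] → [0.0423, 0.0154, 0.1114, 0.3420, -0.9397, 0.0000]
J3: z=[0.3520, 0.1281, 0.9272] o=[-0.0677, -0.3545, 0.3423] → [-0.4381, 0.6282, 0.0795, 0.3520, 0.1281, 0.9272]
q̇ = J⁺·V = [-0.0860, 0.7090, -0.1840]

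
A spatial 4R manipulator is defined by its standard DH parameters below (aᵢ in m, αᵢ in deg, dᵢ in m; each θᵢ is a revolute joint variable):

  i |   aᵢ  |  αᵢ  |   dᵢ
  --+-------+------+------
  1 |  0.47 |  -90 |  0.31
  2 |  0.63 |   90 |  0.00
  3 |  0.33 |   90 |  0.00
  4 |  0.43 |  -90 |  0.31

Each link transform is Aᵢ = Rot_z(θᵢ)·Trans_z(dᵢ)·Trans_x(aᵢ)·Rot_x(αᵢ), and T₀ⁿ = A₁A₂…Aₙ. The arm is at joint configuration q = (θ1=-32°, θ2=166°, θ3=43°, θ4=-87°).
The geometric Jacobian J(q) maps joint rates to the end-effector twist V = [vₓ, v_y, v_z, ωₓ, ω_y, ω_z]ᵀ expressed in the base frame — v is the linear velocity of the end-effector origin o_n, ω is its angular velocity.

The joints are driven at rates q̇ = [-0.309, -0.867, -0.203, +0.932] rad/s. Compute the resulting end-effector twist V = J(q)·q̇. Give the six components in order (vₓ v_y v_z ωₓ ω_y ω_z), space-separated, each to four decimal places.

-0.1372 0.5505 -1.1066 -1.3853 -0.9605 -0.2658

o_n = [-0.5868, 0.3828, 0.4607]
J₁: ẑ×o_n = [-0.3828, -0.5868, 0.0000], ω = ẑ
J2: z=[0.5299, 0.8480, 0.0000] o=[0.3986, -0.2491, 0.3100] → [0.1278, -0.0799, 1.1705, 0.5299, 0.8480, 0.0000]
J3: z=[0.2052, -0.1282, -0.9703] o=[-0.1198, 0.0749, 0.1576] → [0.2599, 0.3909, 0.0033, 0.2052, -0.1282, -0.9703]
J4: z=[-0.9487, -0.2696, -0.1650] o=[-0.1991, 0.3898, 0.0992] → [-0.0986, 0.4070, -0.0978, -0.9487, -0.2696, -0.1650]
V = J·q̇ = [-0.1372, 0.5505, -1.1066, -1.3853, -0.9605, -0.2658]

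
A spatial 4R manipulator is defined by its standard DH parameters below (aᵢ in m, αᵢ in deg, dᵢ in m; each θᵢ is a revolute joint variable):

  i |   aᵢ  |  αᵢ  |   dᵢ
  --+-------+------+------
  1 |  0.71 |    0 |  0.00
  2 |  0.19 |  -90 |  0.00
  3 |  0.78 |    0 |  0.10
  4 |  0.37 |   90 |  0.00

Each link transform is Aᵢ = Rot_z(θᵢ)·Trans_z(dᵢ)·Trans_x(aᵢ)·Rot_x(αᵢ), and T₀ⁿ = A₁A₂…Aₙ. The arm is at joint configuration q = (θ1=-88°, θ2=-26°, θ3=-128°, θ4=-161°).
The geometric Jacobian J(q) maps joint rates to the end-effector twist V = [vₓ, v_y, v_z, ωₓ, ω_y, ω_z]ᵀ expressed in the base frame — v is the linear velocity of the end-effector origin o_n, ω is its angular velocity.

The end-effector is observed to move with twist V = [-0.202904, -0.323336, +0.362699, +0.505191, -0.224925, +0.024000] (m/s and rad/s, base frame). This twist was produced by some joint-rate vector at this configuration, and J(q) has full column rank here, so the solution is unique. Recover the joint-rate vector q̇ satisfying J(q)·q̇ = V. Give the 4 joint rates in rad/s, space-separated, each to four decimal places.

o_n = [0.1852, -0.5952, 0.2648]
J₁: ẑ×o_n = [0.5952, 0.1852, -0.0000], ω = ẑ
J2: z=[0.0000, 0.0000, 1.0000] o=[0.0248, -0.7096, 0.0000] → [-0.1144, 0.1604, 0.0000, 0.0000, 0.0000, 1.0000]
J3: z=[0.9135, -0.4067, 0.0000] o=[-0.0525, -0.8831, 0.0000] → [-0.1077, -0.2419, 0.3598, 0.9135, -0.4067, 0.0000]
J4: z=[0.9135, -0.4067, 0.0000] o=[0.2342, -0.4851, 0.6146] → [0.1423, 0.3196, -0.1205, 0.9135, -0.4067, 0.0000]
q̇ = J⁺·V = [-0.0780, 0.1020, 0.8940, -0.3410]

-0.0780 0.1020 0.8940 -0.3410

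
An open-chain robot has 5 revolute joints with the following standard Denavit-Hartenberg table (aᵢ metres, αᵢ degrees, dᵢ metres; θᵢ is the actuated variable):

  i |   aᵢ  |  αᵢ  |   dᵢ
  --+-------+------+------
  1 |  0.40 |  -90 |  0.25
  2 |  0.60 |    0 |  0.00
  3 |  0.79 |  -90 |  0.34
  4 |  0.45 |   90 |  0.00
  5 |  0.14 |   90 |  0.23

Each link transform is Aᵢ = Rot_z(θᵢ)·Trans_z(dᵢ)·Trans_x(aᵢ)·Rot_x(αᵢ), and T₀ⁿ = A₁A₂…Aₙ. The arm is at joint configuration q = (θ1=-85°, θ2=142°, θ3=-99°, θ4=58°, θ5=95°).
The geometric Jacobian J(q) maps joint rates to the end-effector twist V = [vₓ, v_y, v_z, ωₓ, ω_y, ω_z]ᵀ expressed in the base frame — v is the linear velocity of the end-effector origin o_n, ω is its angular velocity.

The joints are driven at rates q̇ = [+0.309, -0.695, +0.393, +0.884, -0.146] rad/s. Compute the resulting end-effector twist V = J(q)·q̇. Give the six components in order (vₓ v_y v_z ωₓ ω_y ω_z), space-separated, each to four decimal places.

o_n = [0.1532, -0.7115, -1.0514]
J₁: ẑ×o_n = [0.7115, 0.1532, -0.0000], ω = ẑ
J2: z=[0.9962, 0.0872, 0.0000] o=[0.0349, -0.3985, 0.2500] → [-0.1134, 1.2965, -0.3222, 0.9962, 0.0872, 0.0000]
J3: z=[0.9962, 0.0872, 0.0000] o=[-0.0063, 0.0725, -0.1194] → [-0.0812, 0.9285, -0.7950, 0.9962, 0.0872, 0.0000]
J4: z=[-0.0594, 0.6794, -0.7314] o=[0.3827, -0.4734, -0.6582] → [-0.4413, 0.1445, 0.1701, -0.0594, 0.6794, -0.7314]
J5: z=[0.5820, -0.5717, -0.5784] o=[0.0177, -0.6804, -0.8208] → [0.1138, 0.0559, 0.0593, 0.5820, -0.5717, -0.5784]
V = J·q̇ = [-0.1400, -0.3692, 0.0532, -0.4384, 0.6577, -0.2531]

-0.1400 -0.3692 0.0532 -0.4384 0.6577 -0.2531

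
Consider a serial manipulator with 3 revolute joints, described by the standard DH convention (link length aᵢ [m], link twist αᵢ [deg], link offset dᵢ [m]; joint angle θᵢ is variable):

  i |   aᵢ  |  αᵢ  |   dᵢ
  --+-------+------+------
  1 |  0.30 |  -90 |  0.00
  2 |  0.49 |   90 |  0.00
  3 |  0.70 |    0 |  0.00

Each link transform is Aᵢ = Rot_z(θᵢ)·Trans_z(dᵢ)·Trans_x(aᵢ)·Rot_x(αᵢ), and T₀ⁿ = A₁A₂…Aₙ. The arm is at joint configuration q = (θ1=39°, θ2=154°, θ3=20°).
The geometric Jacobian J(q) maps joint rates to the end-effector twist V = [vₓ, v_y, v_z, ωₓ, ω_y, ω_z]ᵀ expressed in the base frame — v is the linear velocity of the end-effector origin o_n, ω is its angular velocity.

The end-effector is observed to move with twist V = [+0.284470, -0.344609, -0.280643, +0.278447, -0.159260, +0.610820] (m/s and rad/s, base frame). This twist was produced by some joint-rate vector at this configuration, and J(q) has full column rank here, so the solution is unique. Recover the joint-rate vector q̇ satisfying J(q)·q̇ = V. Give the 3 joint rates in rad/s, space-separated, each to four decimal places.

0.8490 -0.2990 0.2650

o_n = [-0.7192, -0.2744, -0.5032]
J₁: ẑ×o_n = [0.2744, -0.7192, 0.0000], ω = ẑ
J2: z=[-0.6293, 0.7771, 0.0000] o=[0.2331, 0.1888, 0.0000] → [-0.3910, -0.3166, 1.0316, -0.6293, 0.7771, 0.0000]
J3: z=[0.3407, 0.2759, -0.8988] o=[-0.1091, -0.0884, -0.2148] → [-0.2467, 0.6466, 0.1050, 0.3407, 0.2759, -0.8988]
q̇ = J⁺·V = [0.8490, -0.2990, 0.2650]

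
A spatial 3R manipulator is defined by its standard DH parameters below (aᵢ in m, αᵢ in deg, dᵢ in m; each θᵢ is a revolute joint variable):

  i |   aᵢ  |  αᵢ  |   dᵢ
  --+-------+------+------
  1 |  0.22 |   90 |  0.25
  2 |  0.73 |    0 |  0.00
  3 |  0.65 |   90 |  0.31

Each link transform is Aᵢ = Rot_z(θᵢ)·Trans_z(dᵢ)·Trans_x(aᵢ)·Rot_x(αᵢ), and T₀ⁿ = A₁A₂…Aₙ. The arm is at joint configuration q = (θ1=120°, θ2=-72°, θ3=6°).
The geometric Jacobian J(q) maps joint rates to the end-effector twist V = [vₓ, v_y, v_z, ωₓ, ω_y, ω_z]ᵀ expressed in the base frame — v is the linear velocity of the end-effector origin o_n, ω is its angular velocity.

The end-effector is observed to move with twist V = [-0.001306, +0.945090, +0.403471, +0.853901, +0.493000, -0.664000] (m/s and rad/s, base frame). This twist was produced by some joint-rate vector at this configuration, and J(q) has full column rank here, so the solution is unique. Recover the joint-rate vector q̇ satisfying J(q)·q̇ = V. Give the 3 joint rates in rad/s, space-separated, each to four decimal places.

o_n = [-0.0865, 0.7698, -1.0381]
J₁: ẑ×o_n = [-0.7698, -0.0865, 0.0000], ω = ẑ
J2: z=[0.8660, 0.5000, 0.0000] o=[-0.1100, 0.1905, 0.2500] → [-0.6440, 1.1155, 0.4900, 0.8660, 0.5000, 0.0000]
J3: z=[0.8660, 0.5000, 0.0000] o=[-0.2228, 0.3859, -0.4443] → [-0.2969, 0.5142, 0.2644, 0.8660, 0.5000, 0.0000]
q̇ = J⁺·V = [-0.6640, 0.6330, 0.3530]

-0.6640 0.6330 0.3530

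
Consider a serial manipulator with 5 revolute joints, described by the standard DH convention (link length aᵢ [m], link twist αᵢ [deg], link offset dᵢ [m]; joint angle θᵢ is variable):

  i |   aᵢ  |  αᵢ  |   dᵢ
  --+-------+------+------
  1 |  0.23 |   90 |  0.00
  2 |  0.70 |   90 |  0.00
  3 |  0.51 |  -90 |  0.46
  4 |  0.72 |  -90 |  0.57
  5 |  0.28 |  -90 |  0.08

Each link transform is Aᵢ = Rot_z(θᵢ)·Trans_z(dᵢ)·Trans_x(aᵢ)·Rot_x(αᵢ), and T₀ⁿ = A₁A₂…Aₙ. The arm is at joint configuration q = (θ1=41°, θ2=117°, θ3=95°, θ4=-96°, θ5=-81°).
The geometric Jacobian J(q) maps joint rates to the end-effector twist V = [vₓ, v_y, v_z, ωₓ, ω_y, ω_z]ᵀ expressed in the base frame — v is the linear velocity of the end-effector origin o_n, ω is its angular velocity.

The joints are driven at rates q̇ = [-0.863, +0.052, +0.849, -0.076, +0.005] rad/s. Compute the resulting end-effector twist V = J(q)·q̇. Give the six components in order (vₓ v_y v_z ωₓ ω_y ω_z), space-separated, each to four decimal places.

0.0926 -0.4552 -0.2616 0.5872 0.4262 -0.4103

o_n = [1.3484, 0.5971, 0.3902]
J₁: ẑ×o_n = [-0.5971, 1.3484, 0.0000], ω = ẑ
J2: z=[0.6561, -0.7547, 0.0000] o=[0.1736, 0.1509, 0.0000] → [-0.2945, -0.2560, 1.1794, 0.6561, -0.7547, 0.0000]
J3: z=[0.6725, 0.5846, 0.4540] o=[-0.0663, -0.0576, 0.6237] → [-0.4337, 0.7993, -0.3867, 0.6725, 0.5846, 0.4540]
J4: z=[0.2841, 0.3625, -0.8876] o=[0.5916, -0.1589, 0.7929] → [0.5250, -0.5573, -0.0595, 0.2841, 0.3625, -0.8876]
J5: z=[0.7500, -0.6608, -0.0298] o=[1.1837, 0.5209, 0.6179] → [0.1527, 0.1659, 0.1660, 0.7500, -0.6608, -0.0298]
V = J·q̇ = [0.0926, -0.4552, -0.2616, 0.5872, 0.4262, -0.4103]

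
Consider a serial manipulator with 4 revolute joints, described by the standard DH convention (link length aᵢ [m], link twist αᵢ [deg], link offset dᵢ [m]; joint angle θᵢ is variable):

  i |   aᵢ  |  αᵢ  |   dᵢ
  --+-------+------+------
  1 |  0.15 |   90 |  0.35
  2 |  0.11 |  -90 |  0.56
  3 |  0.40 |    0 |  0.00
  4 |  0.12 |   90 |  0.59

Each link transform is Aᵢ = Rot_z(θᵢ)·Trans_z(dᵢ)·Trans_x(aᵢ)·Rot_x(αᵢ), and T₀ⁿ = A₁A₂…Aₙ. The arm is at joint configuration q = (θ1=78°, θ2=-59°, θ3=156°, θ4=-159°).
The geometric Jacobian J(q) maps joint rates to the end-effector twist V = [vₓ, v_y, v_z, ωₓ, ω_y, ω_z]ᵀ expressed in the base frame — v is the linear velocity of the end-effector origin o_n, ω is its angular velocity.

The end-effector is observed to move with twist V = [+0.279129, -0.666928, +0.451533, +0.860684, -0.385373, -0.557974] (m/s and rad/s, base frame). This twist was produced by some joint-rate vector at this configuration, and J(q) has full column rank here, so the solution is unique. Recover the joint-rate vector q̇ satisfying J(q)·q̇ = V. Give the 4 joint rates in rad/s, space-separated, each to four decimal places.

o_n = [0.5166, 0.4892, 0.7701]
J₁: ẑ×o_n = [-0.4892, 0.5166, 0.0000], ω = ẑ
J2: z=[0.9781, -0.2079, 0.0000] o=[0.0312, 0.1467, 0.3500] → [-0.0873, -0.4109, 0.4359, 0.9781, -0.2079, 0.0000]
J3: z=[0.1782, 0.8384, 0.5150] o=[0.5907, 0.0857, 0.2557] → [0.2235, -0.1299, 0.1341, 0.1782, 0.8384, 0.5150]
J4: z=[0.1782, 0.8384, 0.5150] o=[0.3925, -0.0646, 0.5689] → [-0.1165, 0.0281, -0.0054, 0.1782, 0.8384, 0.5150]
q̇ = J⁺·V = [-0.4390, 0.9220, 0.3470, -0.5780]

-0.4390 0.9220 0.3470 -0.5780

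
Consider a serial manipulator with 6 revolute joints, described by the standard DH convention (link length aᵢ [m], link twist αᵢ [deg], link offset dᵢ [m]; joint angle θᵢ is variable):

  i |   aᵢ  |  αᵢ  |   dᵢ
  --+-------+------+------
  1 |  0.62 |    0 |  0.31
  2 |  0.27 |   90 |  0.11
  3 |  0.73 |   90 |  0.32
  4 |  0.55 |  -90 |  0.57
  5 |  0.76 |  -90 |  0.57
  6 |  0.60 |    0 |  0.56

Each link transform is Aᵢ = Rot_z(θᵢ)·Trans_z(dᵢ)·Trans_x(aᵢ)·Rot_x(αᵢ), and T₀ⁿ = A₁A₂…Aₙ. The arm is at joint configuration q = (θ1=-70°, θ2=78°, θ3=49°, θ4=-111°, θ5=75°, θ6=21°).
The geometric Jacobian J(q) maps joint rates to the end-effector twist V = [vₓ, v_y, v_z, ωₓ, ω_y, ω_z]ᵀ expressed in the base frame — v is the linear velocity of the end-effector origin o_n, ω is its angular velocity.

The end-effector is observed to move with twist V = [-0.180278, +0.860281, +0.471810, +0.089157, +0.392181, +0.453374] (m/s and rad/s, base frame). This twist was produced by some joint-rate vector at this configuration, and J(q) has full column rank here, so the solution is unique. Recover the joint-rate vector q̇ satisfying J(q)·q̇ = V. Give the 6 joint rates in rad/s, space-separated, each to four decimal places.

o_n = [0.4332, -0.4155, 1.6839]
J₁: ẑ×o_n = [0.4155, 0.4332, -0.0000], ω = ẑ
J2: z=[0.0000, 0.0000, 1.0000] o=[0.2121, -0.5826, 0.3100] → [-0.1671, 0.2212, 0.0000, 0.0000, 0.0000, 1.0000]
J3: z=[0.1392, -0.9903, 0.0000] o=[0.4794, -0.5450, 0.4200] → [-1.2516, -0.1759, -0.0277, 0.1392, -0.9903, 0.0000]
J4: z=[0.7474, 0.1050, -0.6561] o=[0.9982, -0.7953, 0.9709] → [0.3240, -0.1622, 0.3431, 0.7474, 0.1050, -0.6561]
J5: z=[0.5566, 0.4401, 0.7046] o=[1.2247, -0.2449, 0.4482] → [0.6640, -1.2455, 0.2534, 0.5566, 0.4401, 0.7046]
J6: z=[0.1570, -0.8886, 0.4310] o=[0.9220, 0.1043, 1.2783] → [-0.1364, -0.2743, -0.5159, 0.1570, -0.8886, 0.4310]
q̇ = J⁺·V = [0.4100, 0.9010, 0.2010, 0.4730, -0.3100, -0.7630]

0.4100 0.9010 0.2010 0.4730 -0.3100 -0.7630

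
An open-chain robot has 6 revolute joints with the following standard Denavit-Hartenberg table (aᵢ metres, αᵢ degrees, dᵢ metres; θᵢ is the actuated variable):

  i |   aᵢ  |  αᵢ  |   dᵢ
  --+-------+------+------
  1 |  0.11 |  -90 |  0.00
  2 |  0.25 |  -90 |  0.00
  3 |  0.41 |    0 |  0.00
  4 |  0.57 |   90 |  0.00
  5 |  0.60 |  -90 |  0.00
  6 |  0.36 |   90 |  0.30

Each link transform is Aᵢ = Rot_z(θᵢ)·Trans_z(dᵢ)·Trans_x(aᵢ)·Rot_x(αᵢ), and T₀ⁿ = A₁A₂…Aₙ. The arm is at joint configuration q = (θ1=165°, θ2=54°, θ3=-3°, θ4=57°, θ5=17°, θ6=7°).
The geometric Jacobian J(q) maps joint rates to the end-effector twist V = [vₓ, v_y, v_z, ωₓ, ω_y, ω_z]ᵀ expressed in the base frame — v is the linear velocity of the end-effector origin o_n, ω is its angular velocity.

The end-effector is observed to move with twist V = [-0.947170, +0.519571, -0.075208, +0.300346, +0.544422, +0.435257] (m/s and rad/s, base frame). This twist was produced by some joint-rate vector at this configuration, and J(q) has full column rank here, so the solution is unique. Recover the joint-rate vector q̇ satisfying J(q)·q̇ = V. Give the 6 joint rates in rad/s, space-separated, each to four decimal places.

o_n = [-0.1903, 1.2262, -1.5026]
J₁: ẑ×o_n = [-1.2262, -0.1903, 0.0000], ω = ẑ
J2: z=[-0.2588, -0.9659, 0.0000] o=[-0.1063, 0.0285, 0.0000] → [1.4514, -0.3889, -0.3911, -0.2588, -0.9659, 0.0000]
J3: z=[0.7815, -0.2094, -0.5878] o=[-0.2482, 0.0665, -0.2023] → [0.9539, 0.9821, 0.9184, 0.7815, -0.2094, -0.5878]
J4: z=[0.7815, -0.2094, -0.5878] o=[-0.4862, 0.1081, -0.5335] → [0.8601, 0.5834, 0.9357, 0.7815, -0.2094, -0.5878]
J5: z=[-0.6115, -0.4447, -0.6545] o=[-0.5571, 0.6045, -0.8045] → [0.7173, -0.6669, -0.2170, -0.6115, -0.4447, -0.6545]
J6: z=[0.7837, -0.4549, -0.4231] o=[-0.4913, 1.0674, -1.1805] → [0.2137, 0.1250, 0.2614, 0.7837, -0.4549, -0.4231]
q̇ = J⁺·V = [-0.1290, -0.2740, 0.4200, -0.8050, -0.6340, 0.1820]

-0.1290 -0.2740 0.4200 -0.8050 -0.6340 0.1820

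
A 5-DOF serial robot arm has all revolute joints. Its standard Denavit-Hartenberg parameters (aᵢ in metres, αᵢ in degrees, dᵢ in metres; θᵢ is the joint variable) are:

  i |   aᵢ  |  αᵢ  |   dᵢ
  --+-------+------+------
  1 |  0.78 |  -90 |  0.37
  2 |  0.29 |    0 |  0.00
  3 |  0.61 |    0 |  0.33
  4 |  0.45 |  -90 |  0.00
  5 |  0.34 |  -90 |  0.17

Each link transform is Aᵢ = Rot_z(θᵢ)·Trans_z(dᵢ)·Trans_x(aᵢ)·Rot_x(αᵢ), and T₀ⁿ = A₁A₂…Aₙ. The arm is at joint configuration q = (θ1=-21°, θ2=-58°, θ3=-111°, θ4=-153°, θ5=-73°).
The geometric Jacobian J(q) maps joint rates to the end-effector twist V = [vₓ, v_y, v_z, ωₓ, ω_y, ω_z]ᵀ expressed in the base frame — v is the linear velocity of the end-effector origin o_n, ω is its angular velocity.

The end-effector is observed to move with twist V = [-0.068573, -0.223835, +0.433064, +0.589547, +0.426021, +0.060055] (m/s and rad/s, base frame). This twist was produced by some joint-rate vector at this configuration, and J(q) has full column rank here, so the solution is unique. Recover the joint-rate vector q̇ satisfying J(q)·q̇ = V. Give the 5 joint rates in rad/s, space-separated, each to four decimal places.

-0.4490 0.2800 0.6330 -0.3040 -0.6460

o_n = [0.8539, 0.3740, 0.2601]
J₁: ẑ×o_n = [-0.3740, 0.8539, 0.0000], ω = ẑ
J2: z=[0.3584, 0.9336, 0.0000] o=[0.7282, -0.2795, 0.3700] → [-0.1026, 0.0394, 0.1168, 0.3584, 0.9336, 0.0000]
J3: z=[0.3584, 0.9336, 0.0000] o=[0.8717, -0.3346, 0.6159] → [-0.3322, 0.1275, 0.2705, 0.3584, 0.9336, 0.0000]
J4: z=[0.3584, 0.9336, 0.0000] o=[0.4309, 0.1881, 0.7323] → [-0.4408, 0.1692, -0.3283, 0.3584, 0.9336, 0.0000]
J5: z=[-0.5748, 0.2206, -0.7880] o=[0.7620, 0.0610, 0.4553] → [0.2036, -0.1846, -0.2002, -0.5748, 0.2206, -0.7880]
q̇ = J⁺·V = [-0.4490, 0.2800, 0.6330, -0.3040, -0.6460]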